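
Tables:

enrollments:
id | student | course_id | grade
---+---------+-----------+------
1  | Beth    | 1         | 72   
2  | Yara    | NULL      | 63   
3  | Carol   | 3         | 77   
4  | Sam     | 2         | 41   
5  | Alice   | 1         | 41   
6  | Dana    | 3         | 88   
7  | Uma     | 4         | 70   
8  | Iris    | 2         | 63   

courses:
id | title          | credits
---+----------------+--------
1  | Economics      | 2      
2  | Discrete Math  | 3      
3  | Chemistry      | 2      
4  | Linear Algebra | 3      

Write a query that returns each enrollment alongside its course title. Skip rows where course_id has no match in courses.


INNER JOIN keeps only enrollments rows whose course_id matches an id in courses. Walk through each enrollment:
  - enrollment 1 (Beth): course_id=1 -> matches Economics
  - enrollment 2 (Yara): course_id=NULL, no match -> dropped
  - enrollment 3 (Carol): course_id=3 -> matches Chemistry
  - enrollment 4 (Sam): course_id=2 -> matches Discrete Math
  - enrollment 5 (Alice): course_id=1 -> matches Economics
  - enrollment 6 (Dana): course_id=3 -> matches Chemistry
  - enrollment 7 (Uma): course_id=4 -> matches Linear Algebra
  - enrollment 8 (Iris): course_id=2 -> matches Discrete Math
So 1 of 8 rows is dropped.

SQL:
SELECT a.student, b.title AS course
FROM enrollments a
INNER JOIN courses b ON a.course_id = b.id

Result:
student | course        
--------+---------------
Beth    | Economics     
Carol   | Chemistry     
Sam     | Discrete Math 
Alice   | Economics     
Dana    | Chemistry     
Uma     | Linear Algebra
Iris    | Discrete Math 


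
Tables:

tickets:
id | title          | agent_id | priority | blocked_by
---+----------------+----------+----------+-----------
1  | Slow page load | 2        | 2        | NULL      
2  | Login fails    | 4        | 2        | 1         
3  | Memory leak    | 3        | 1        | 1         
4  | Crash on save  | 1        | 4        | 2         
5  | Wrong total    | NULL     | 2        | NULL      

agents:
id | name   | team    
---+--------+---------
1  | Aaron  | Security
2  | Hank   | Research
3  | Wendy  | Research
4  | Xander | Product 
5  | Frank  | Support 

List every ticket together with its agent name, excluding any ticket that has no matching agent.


INNER JOIN keeps only tickets rows whose agent_id matches an id in agents. Walk through each ticket:
  - ticket 1 (Slow page load): agent_id=2 -> matches Hank
  - ticket 2 (Login fails): agent_id=4 -> matches Xander
  - ticket 3 (Memory leak): agent_id=3 -> matches Wendy
  - ticket 4 (Crash on save): agent_id=1 -> matches Aaron
  - ticket 5 (Wrong total): agent_id=NULL, no match -> dropped
So 1 of 5 rows is dropped.

SQL:
SELECT a.title, b.name AS agent
FROM tickets a
INNER JOIN agents b ON a.agent_id = b.id

Result:
title          | agent 
---------------+-------
Slow page load | Hank  
Login fails    | Xander
Memory leak    | Wendy 
Crash on save  | Aaron 


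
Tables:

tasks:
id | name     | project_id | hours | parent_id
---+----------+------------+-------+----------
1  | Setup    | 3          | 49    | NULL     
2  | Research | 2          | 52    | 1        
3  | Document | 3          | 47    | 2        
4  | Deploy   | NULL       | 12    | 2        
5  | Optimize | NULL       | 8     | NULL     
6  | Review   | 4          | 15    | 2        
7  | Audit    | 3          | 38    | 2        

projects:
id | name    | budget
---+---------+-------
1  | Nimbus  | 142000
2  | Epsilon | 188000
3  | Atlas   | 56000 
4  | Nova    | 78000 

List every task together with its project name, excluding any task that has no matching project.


INNER JOIN keeps only tasks rows whose project_id matches an id in projects. Walk through each task:
  - task 1 (Setup): project_id=3 -> matches Atlas
  - task 2 (Research): project_id=2 -> matches Epsilon
  - task 3 (Document): project_id=3 -> matches Atlas
  - task 4 (Deploy): project_id=NULL, no match -> dropped
  - task 5 (Optimize): project_id=NULL, no match -> dropped
  - task 6 (Review): project_id=4 -> matches Nova
  - task 7 (Audit): project_id=3 -> matches Atlas
So 2 of 7 rows are dropped.

SQL:
SELECT a.name, b.name AS project
FROM tasks a
INNER JOIN projects b ON a.project_id = b.id

Result:
name     | project
---------+--------
Setup    | Atlas  
Research | Epsilon
Document | Atlas  
Review   | Nova   
Audit    | Atlas  


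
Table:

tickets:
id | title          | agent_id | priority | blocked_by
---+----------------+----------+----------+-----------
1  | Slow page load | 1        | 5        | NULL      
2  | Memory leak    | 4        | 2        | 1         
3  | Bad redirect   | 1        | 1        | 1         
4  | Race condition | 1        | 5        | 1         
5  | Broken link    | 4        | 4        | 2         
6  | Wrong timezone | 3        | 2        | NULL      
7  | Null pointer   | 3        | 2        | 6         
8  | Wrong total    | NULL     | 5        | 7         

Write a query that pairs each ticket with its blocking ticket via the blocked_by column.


This is a self-join: tickets is joined to a second copy of itself, matching each row's blocked_by to another row's id. Use LEFT JOIN so rows with blocked_by=NULL are kept.
  - ticket 1 (Slow page load): blocked_by=NULL -> NULL
  - ticket 2 (Memory leak): blocked_by=1 -> Slow page load
  - ticket 3 (Bad redirect): blocked_by=1 -> Slow page load
  - ticket 4 (Race condition): blocked_by=1 -> Slow page load
  - ticket 5 (Broken link): blocked_by=2 -> Memory leak
  - ticket 6 (Wrong timezone): blocked_by=NULL -> NULL
  - ticket 7 (Null pointer): blocked_by=6 -> Wrong timezone
  - ticket 8 (Wrong total): blocked_by=7 -> Null pointer

SQL:
SELECT a.title AS item, b.title AS blocked_by
FROM tickets a
LEFT JOIN tickets b ON a.blocked_by = b.id

Result:
item           | blocked_by    
---------------+---------------
Slow page load | NULL          
Memory leak    | Slow page load
Bad redirect   | Slow page load
Race condition | Slow page load
Broken link    | Memory leak   
Wrong timezone | NULL          
Null pointer   | Wrong timezone
Wrong total    | Null pointer  


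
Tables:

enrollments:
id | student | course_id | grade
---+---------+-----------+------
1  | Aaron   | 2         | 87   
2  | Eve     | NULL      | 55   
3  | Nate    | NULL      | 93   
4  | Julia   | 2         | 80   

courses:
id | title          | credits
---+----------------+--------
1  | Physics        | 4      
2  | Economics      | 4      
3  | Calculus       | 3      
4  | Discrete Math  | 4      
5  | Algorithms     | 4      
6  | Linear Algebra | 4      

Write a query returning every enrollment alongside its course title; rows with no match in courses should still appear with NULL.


LEFT JOIN keeps every row from enrollments (the left table); where course_id has no match in courses, the course columns become NULL. Walk through each enrollment:
  - enrollment 1 (Aaron): course_id=2 -> matches Economics
  - enrollment 2 (Eve): course_id=NULL, no match -> kept with NULL
  - enrollment 3 (Nate): course_id=NULL, no match -> kept with NULL
  - enrollment 4 (Julia): course_id=2 -> matches Economics
All 4 rows appear; 2 have NULL course.

SQL:
SELECT a.student, b.title AS course
FROM enrollments a
LEFT JOIN courses b ON a.course_id = b.id

Result:
student | course   
--------+----------
Aaron   | Economics
Eve     | NULL     
Nate    | NULL     
Julia   | Economics


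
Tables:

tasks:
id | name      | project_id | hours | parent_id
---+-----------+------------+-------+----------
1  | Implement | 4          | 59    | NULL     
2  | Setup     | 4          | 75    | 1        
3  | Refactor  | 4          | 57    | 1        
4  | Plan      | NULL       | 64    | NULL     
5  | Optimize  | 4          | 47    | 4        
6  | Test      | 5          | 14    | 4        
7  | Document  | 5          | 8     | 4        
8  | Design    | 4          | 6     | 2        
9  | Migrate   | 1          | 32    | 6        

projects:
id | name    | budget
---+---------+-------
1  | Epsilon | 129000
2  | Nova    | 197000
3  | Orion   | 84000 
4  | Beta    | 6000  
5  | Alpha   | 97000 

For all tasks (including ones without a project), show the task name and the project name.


LEFT JOIN keeps every row from tasks (the left table); where project_id has no match in projects, the project columns become NULL. Walk through each task:
  - task 1 (Implement): project_id=4 -> matches Beta
  - task 2 (Setup): project_id=4 -> matches Beta
  - task 3 (Refactor): project_id=4 -> matches Beta
  - task 4 (Plan): project_id=NULL, no match -> kept with NULL
  - task 5 (Optimize): project_id=4 -> matches Beta
  - task 6 (Test): project_id=5 -> matches Alpha
  - task 7 (Document): project_id=5 -> matches Alpha
  - task 8 (Design): project_id=4 -> matches Beta
  - task 9 (Migrate): project_id=1 -> matches Epsilon
All 9 rows appear; 1 has NULL project.

SQL:
SELECT a.name, b.name AS project
FROM tasks a
LEFT JOIN projects b ON a.project_id = b.id

Result:
name      | project
----------+--------
Implement | Beta   
Setup     | Beta   
Refactor  | Beta   
Plan      | NULL   
Optimize  | Beta   
Test      | Alpha  
Document  | Alpha  
Design    | Beta   
Migrate   | Epsilon


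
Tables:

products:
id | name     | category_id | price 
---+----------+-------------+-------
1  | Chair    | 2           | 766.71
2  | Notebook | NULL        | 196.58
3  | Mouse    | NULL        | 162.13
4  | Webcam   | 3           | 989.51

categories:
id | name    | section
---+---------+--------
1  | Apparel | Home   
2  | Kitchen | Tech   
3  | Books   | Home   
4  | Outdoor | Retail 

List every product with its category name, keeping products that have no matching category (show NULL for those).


LEFT JOIN keeps every row from products (the left table); where category_id has no match in categories, the category columns become NULL. Walk through each product:
  - product 1 (Chair): category_id=2 -> matches Kitchen
  - product 2 (Notebook): category_id=NULL, no match -> kept with NULL
  - product 3 (Mouse): category_id=NULL, no match -> kept with NULL
  - product 4 (Webcam): category_id=3 -> matches Books
All 4 rows appear; 2 have NULL category.

SQL:
SELECT a.name, b.name AS category
FROM products a
LEFT JOIN categories b ON a.category_id = b.id

Result:
name     | category
---------+---------
Chair    | Kitchen 
Notebook | NULL    
Mouse    | NULL    
Webcam   | Books   


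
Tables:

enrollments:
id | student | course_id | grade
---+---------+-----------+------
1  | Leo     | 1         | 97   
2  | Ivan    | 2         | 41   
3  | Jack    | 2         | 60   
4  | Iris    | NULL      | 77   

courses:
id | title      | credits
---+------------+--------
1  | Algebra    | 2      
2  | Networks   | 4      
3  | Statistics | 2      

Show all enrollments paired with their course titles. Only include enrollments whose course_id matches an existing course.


INNER JOIN keeps only enrollments rows whose course_id matches an id in courses. Walk through each enrollment:
  - enrollment 1 (Leo): course_id=1 -> matches Algebra
  - enrollment 2 (Ivan): course_id=2 -> matches Networks
  - enrollment 3 (Jack): course_id=2 -> matches Networks
  - enrollment 4 (Iris): course_id=NULL, no match -> dropped
So 1 of 4 rows is dropped.

SQL:
SELECT a.student, b.title AS course
FROM enrollments a
INNER JOIN courses b ON a.course_id = b.id

Result:
student | course  
--------+---------
Leo     | Algebra 
Ivan    | Networks
Jack    | Networks


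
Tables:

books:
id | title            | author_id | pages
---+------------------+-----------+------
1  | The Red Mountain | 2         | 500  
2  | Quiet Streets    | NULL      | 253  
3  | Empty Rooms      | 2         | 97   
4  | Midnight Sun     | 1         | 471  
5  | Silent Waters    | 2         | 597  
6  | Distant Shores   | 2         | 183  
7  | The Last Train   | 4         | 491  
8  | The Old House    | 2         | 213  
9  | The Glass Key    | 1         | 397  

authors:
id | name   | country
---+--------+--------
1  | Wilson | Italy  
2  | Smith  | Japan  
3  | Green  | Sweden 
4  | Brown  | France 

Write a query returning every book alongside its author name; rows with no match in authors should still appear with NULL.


LEFT JOIN keeps every row from books (the left table); where author_id has no match in authors, the author columns become NULL. Walk through each book:
  - book 1 (The Red Mountain): author_id=2 -> matches Smith
  - book 2 (Quiet Streets): author_id=NULL, no match -> kept with NULL
  - book 3 (Empty Rooms): author_id=2 -> matches Smith
  - book 4 (Midnight Sun): author_id=1 -> matches Wilson
  - book 5 (Silent Waters): author_id=2 -> matches Smith
  - book 6 (Distant Shores): author_id=2 -> matches Smith
  - book 7 (The Last Train): author_id=4 -> matches Brown
  - book 8 (The Old House): author_id=2 -> matches Smith
  - book 9 (The Glass Key): author_id=1 -> matches Wilson
All 9 rows appear; 1 has NULL author.

SQL:
SELECT a.title, b.name AS author
FROM books a
LEFT JOIN authors b ON a.author_id = b.id

Result:
title            | author
-----------------+-------
The Red Mountain | Smith 
Quiet Streets    | NULL  
Empty Rooms      | Smith 
Midnight Sun     | Wilson
Silent Waters    | Smith 
Distant Shores   | Smith 
The Last Train   | Brown 
The Old House    | Smith 
The Glass Key    | Wilson


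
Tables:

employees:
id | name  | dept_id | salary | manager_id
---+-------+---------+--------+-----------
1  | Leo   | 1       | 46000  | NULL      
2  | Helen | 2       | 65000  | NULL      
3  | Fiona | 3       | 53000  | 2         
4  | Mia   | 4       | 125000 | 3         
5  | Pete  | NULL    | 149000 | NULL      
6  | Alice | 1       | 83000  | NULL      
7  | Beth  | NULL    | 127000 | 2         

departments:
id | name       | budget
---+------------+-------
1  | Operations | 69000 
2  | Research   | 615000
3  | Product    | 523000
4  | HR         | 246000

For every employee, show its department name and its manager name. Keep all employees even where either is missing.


Two LEFT JOINs from the same base table employees: one to departments via dept_id, one to employees itself via manager_id. Both are LEFT so every employee is preserved.
Match against departments:
  - employee 1 (Leo): dept_id=1 -> matches Operations
  - employee 2 (Helen): dept_id=2 -> matches Research
  - employee 3 (Fiona): dept_id=3 -> matches Product
  - employee 4 (Mia): dept_id=4 -> matches HR
  - employee 5 (Pete): dept_id=NULL, no match -> kept with NULL
  - employee 6 (Alice): dept_id=1 -> matches Operations
  - employee 7 (Beth): dept_id=NULL, no match -> kept with NULL
Match against employees (self):
  - employee 1 (Leo): manager_id=NULL -> NULL
  - employee 2 (Helen): manager_id=NULL -> NULL
  - employee 3 (Fiona): manager_id=2 -> Helen
  - employee 4 (Mia): manager_id=3 -> Fiona
  - employee 5 (Pete): manager_id=NULL -> NULL
  - employee 6 (Alice): manager_id=NULL -> NULL
  - employee 7 (Beth): manager_id=2 -> Helen

SQL:
SELECT a.name, b.name AS department, c.name AS manager
FROM employees a
LEFT JOIN departments b ON a.dept_id = b.id
LEFT JOIN employees c ON a.manager_id = c.id

Result:
name  | department | manager
------+------------+--------
Leo   | Operations | NULL   
Helen | Research   | NULL   
Fiona | Product    | Helen  
Mia   | HR         | Fiona  
Pete  | NULL       | NULL   
Alice | Operations | NULL   
Beth  | NULL       | Helen  


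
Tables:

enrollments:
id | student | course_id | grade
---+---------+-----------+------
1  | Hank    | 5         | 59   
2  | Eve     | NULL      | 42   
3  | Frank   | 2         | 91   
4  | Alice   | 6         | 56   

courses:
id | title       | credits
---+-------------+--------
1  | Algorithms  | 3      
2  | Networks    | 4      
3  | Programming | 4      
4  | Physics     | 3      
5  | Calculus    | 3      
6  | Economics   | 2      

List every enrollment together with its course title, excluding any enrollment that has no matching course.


INNER JOIN keeps only enrollments rows whose course_id matches an id in courses. Walk through each enrollment:
  - enrollment 1 (Hank): course_id=5 -> matches Calculus
  - enrollment 2 (Eve): course_id=NULL, no match -> dropped
  - enrollment 3 (Frank): course_id=2 -> matches Networks
  - enrollment 4 (Alice): course_id=6 -> matches Economics
So 1 of 4 rows is dropped.

SQL:
SELECT a.student, b.title AS course
FROM enrollments a
INNER JOIN courses b ON a.course_id = b.id

Result:
student | course   
--------+----------
Hank    | Calculus 
Frank   | Networks 
Alice   | Economics


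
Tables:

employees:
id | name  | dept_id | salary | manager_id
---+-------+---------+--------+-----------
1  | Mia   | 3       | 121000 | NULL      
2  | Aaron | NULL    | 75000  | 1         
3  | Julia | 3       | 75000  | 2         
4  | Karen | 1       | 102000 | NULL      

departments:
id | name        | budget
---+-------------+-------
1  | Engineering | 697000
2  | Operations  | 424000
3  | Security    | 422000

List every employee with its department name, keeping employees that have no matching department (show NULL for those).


LEFT JOIN keeps every row from employees (the left table); where dept_id has no match in departments, the department columns become NULL. Walk through each employee:
  - employee 1 (Mia): dept_id=3 -> matches Security
  - employee 2 (Aaron): dept_id=NULL, no match -> kept with NULL
  - employee 3 (Julia): dept_id=3 -> matches Security
  - employee 4 (Karen): dept_id=1 -> matches Engineering
All 4 rows appear; 1 has NULL department.

SQL:
SELECT a.name, b.name AS department
FROM employees a
LEFT JOIN departments b ON a.dept_id = b.id

Result:
name  | department 
------+------------
Mia   | Security   
Aaron | NULL       
Julia | Security   
Karen | Engineering


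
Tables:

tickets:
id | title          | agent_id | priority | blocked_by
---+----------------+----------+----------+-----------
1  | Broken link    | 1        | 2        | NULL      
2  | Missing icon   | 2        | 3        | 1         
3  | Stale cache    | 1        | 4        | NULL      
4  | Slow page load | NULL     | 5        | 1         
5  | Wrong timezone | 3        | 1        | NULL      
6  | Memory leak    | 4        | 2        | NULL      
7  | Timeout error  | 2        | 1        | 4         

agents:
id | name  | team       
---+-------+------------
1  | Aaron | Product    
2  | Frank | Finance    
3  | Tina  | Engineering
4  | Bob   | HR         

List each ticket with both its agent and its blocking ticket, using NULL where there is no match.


Two LEFT JOINs from the same base table tickets: one to agents via agent_id, one to tickets itself via blocked_by. Both are LEFT so every ticket is preserved.
Match against agents:
  - ticket 1 (Broken link): agent_id=1 -> matches Aaron
  - ticket 2 (Missing icon): agent_id=2 -> matches Frank
  - ticket 3 (Stale cache): agent_id=1 -> matches Aaron
  - ticket 4 (Slow page load): agent_id=NULL, no match -> kept with NULL
  - ticket 5 (Wrong timezone): agent_id=3 -> matches Tina
  - ticket 6 (Memory leak): agent_id=4 -> matches Bob
  - ticket 7 (Timeout error): agent_id=2 -> matches Frank
Match against tickets (self):
  - ticket 1 (Broken link): blocked_by=NULL -> NULL
  - ticket 2 (Missing icon): blocked_by=1 -> Broken link
  - ticket 3 (Stale cache): blocked_by=NULL -> NULL
  - ticket 4 (Slow page load): blocked_by=1 -> Broken link
  - ticket 5 (Wrong timezone): blocked_by=NULL -> NULL
  - ticket 6 (Memory leak): blocked_by=NULL -> NULL
  - ticket 7 (Timeout error): blocked_by=4 -> Slow page load

SQL:
SELECT a.title, b.name AS agent, c.title AS blocked_by
FROM tickets a
LEFT JOIN agents b ON a.agent_id = b.id
LEFT JOIN tickets c ON a.blocked_by = c.id

Result:
title          | agent | blocked_by    
---------------+-------+---------------
Broken link    | Aaron | NULL          
Missing icon   | Frank | Broken link   
Stale cache    | Aaron | NULL          
Slow page load | NULL  | Broken link   
Wrong timezone | Tina  | NULL          
Memory leak    | Bob   | NULL          
Timeout error  | Frank | Slow page load


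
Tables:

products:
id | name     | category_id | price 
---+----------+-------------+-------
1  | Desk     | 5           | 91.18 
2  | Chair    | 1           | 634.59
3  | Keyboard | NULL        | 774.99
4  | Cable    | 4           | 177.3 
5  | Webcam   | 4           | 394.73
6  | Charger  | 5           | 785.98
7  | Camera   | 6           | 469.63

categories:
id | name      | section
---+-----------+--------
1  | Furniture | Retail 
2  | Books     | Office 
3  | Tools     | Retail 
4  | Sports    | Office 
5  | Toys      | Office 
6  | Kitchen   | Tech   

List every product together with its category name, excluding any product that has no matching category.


INNER JOIN keeps only products rows whose category_id matches an id in categories. Walk through each product:
  - product 1 (Desk): category_id=5 -> matches Toys
  - product 2 (Chair): category_id=1 -> matches Furniture
  - product 3 (Keyboard): category_id=NULL, no match -> dropped
  - product 4 (Cable): category_id=4 -> matches Sports
  - product 5 (Webcam): category_id=4 -> matches Sports
  - product 6 (Charger): category_id=5 -> matches Toys
  - product 7 (Camera): category_id=6 -> matches Kitchen
So 1 of 7 rows is dropped.

SQL:
SELECT a.name, b.name AS category
FROM products a
INNER JOIN categories b ON a.category_id = b.id

Result:
name    | category 
--------+----------
Desk    | Toys     
Chair   | Furniture
Cable   | Sports   
Webcam  | Sports   
Charger | Toys     
Camera  | Kitchen  


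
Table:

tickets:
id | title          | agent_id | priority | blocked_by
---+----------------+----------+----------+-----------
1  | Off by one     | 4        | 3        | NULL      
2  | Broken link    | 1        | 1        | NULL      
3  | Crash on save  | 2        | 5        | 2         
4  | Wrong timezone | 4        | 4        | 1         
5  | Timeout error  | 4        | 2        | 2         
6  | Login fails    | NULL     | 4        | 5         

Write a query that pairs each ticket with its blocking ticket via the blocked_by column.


This is a self-join: tickets is joined to a second copy of itself, matching each row's blocked_by to another row's id. Use LEFT JOIN so rows with blocked_by=NULL are kept.
  - ticket 1 (Off by one): blocked_by=NULL -> NULL
  - ticket 2 (Broken link): blocked_by=NULL -> NULL
  - ticket 3 (Crash on save): blocked_by=2 -> Broken link
  - ticket 4 (Wrong timezone): blocked_by=1 -> Off by one
  - ticket 5 (Timeout error): blocked_by=2 -> Broken link
  - ticket 6 (Login fails): blocked_by=5 -> Timeout error

SQL:
SELECT a.title AS item, b.title AS blocked_by
FROM tickets a
LEFT JOIN tickets b ON a.blocked_by = b.id

Result:
item           | blocked_by   
---------------+--------------
Off by one     | NULL         
Broken link    | NULL         
Crash on save  | Broken link  
Wrong timezone | Off by one   
Timeout error  | Broken link  
Login fails    | Timeout error


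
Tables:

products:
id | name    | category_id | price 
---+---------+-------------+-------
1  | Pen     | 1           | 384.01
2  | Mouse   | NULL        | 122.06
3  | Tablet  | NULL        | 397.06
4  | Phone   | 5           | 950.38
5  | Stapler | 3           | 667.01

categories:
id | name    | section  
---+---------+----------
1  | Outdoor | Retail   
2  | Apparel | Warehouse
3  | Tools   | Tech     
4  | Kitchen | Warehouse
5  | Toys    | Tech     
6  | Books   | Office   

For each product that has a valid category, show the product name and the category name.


INNER JOIN keeps only products rows whose category_id matches an id in categories. Walk through each product:
  - product 1 (Pen): category_id=1 -> matches Outdoor
  - product 2 (Mouse): category_id=NULL, no match -> dropped
  - product 3 (Tablet): category_id=NULL, no match -> dropped
  - product 4 (Phone): category_id=5 -> matches Toys
  - product 5 (Stapler): category_id=3 -> matches Tools
So 2 of 5 rows are dropped.

SQL:
SELECT a.name, b.name AS category
FROM products a
INNER JOIN categories b ON a.category_id = b.id

Result:
name    | category
--------+---------
Pen     | Outdoor 
Phone   | Toys    
Stapler | Tools   


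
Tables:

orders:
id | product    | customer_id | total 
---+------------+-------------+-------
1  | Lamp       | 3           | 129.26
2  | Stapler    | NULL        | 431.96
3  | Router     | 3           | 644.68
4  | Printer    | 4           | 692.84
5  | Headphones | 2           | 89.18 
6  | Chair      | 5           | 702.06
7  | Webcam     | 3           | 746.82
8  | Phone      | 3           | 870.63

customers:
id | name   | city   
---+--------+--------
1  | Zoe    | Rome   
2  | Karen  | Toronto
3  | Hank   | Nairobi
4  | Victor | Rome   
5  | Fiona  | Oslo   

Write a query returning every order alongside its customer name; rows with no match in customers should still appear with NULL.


LEFT JOIN keeps every row from orders (the left table); where customer_id has no match in customers, the customer columns become NULL. Walk through each order:
  - order 1 (Lamp): customer_id=3 -> matches Hank
  - order 2 (Stapler): customer_id=NULL, no match -> kept with NULL
  - order 3 (Router): customer_id=3 -> matches Hank
  - order 4 (Printer): customer_id=4 -> matches Victor
  - order 5 (Headphones): customer_id=2 -> matches Karen
  - order 6 (Chair): customer_id=5 -> matches Fiona
  - order 7 (Webcam): customer_id=3 -> matches Hank
  - order 8 (Phone): customer_id=3 -> matches Hank
All 8 rows appear; 1 has NULL customer.

SQL:
SELECT a.product, b.name AS customer
FROM orders a
LEFT JOIN customers b ON a.customer_id = b.id

Result:
product    | customer
-----------+---------
Lamp       | Hank    
Stapler    | NULL    
Router     | Hank    
Printer    | Victor  
Headphones | Karen   
Chair      | Fiona   
Webcam     | Hank    
Phone      | Hank    


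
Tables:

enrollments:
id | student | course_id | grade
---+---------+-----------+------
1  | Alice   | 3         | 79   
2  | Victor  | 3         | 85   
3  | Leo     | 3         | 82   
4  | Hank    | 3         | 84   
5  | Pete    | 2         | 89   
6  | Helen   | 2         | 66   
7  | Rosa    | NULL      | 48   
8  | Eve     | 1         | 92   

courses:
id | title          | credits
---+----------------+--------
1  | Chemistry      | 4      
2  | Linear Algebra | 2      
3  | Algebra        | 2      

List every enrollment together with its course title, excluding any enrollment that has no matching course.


INNER JOIN keeps only enrollments rows whose course_id matches an id in courses. Walk through each enrollment:
  - enrollment 1 (Alice): course_id=3 -> matches Algebra
  - enrollment 2 (Victor): course_id=3 -> matches Algebra
  - enrollment 3 (Leo): course_id=3 -> matches Algebra
  - enrollment 4 (Hank): course_id=3 -> matches Algebra
  - enrollment 5 (Pete): course_id=2 -> matches Linear Algebra
  - enrollment 6 (Helen): course_id=2 -> matches Linear Algebra
  - enrollment 7 (Rosa): course_id=NULL, no match -> dropped
  - enrollment 8 (Eve): course_id=1 -> matches Chemistry
So 1 of 8 rows is dropped.

SQL:
SELECT a.student, b.title AS course
FROM enrollments a
INNER JOIN courses b ON a.course_id = b.id

Result:
student | course        
--------+---------------
Alice   | Algebra       
Victor  | Algebra       
Leo     | Algebra       
Hank    | Algebra       
Pete    | Linear Algebra
Helen   | Linear Algebra
Eve     | Chemistry     


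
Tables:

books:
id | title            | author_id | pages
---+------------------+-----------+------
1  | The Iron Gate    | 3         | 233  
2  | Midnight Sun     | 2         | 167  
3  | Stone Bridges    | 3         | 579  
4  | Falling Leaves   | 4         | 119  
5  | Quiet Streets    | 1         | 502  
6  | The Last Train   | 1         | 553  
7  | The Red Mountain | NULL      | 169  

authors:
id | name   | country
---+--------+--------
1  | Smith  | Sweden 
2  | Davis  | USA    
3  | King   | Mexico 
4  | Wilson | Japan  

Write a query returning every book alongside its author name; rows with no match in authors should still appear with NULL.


LEFT JOIN keeps every row from books (the left table); where author_id has no match in authors, the author columns become NULL. Walk through each book:
  - book 1 (The Iron Gate): author_id=3 -> matches King
  - book 2 (Midnight Sun): author_id=2 -> matches Davis
  - book 3 (Stone Bridges): author_id=3 -> matches King
  - book 4 (Falling Leaves): author_id=4 -> matches Wilson
  - book 5 (Quiet Streets): author_id=1 -> matches Smith
  - book 6 (The Last Train): author_id=1 -> matches Smith
  - book 7 (The Red Mountain): author_id=NULL, no match -> kept with NULL
All 7 rows appear; 1 has NULL author.

SQL:
SELECT a.title, b.name AS author
FROM books a
LEFT JOIN authors b ON a.author_id = b.id

Result:
title            | author
-----------------+-------
The Iron Gate    | King  
Midnight Sun     | Davis 
Stone Bridges    | King  
Falling Leaves   | Wilson
Quiet Streets    | Smith 
The Last Train   | Smith 
The Red Mountain | NULL  


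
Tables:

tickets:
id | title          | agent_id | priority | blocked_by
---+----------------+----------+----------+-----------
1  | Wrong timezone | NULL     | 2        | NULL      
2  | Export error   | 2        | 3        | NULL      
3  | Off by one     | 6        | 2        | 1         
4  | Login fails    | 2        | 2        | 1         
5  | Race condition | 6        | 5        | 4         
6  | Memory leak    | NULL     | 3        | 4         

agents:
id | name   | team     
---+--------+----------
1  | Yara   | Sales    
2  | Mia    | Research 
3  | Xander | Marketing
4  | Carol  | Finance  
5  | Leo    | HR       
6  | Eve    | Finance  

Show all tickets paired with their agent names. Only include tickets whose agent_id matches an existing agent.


INNER JOIN keeps only tickets rows whose agent_id matches an id in agents. Walk through each ticket:
  - ticket 1 (Wrong timezone): agent_id=NULL, no match -> dropped
  - ticket 2 (Export error): agent_id=2 -> matches Mia
  - ticket 3 (Off by one): agent_id=6 -> matches Eve
  - ticket 4 (Login fails): agent_id=2 -> matches Mia
  - ticket 5 (Race condition): agent_id=6 -> matches Eve
  - ticket 6 (Memory leak): agent_id=NULL, no match -> dropped
So 2 of 6 rows are dropped.

SQL:
SELECT a.title, b.name AS agent
FROM tickets a
INNER JOIN agents b ON a.agent_id = b.id

Result:
title          | agent
---------------+------
Export error   | Mia  
Off by one     | Eve  
Login fails    | Mia  
Race condition | Eve  


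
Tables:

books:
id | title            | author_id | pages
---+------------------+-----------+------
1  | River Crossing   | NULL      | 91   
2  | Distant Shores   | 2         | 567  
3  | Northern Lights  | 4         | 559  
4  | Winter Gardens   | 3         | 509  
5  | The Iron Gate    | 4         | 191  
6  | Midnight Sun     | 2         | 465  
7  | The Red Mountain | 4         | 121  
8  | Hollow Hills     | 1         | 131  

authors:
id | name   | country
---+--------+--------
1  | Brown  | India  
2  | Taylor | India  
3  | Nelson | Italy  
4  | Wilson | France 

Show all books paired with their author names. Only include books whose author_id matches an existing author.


INNER JOIN keeps only books rows whose author_id matches an id in authors. Walk through each book:
  - book 1 (River Crossing): author_id=NULL, no match -> dropped
  - book 2 (Distant Shores): author_id=2 -> matches Taylor
  - book 3 (Northern Lights): author_id=4 -> matches Wilson
  - book 4 (Winter Gardens): author_id=3 -> matches Nelson
  - book 5 (The Iron Gate): author_id=4 -> matches Wilson
  - book 6 (Midnight Sun): author_id=2 -> matches Taylor
  - book 7 (The Red Mountain): author_id=4 -> matches Wilson
  - book 8 (Hollow Hills): author_id=1 -> matches Brown
So 1 of 8 rows is dropped.

SQL:
SELECT a.title, b.name AS author
FROM books a
INNER JOIN authors b ON a.author_id = b.id

Result:
title            | author
-----------------+-------
Distant Shores   | Taylor
Northern Lights  | Wilson
Winter Gardens   | Nelson
The Iron Gate    | Wilson
Midnight Sun     | Taylor
The Red Mountain | Wilson
Hollow Hills     | Brown 


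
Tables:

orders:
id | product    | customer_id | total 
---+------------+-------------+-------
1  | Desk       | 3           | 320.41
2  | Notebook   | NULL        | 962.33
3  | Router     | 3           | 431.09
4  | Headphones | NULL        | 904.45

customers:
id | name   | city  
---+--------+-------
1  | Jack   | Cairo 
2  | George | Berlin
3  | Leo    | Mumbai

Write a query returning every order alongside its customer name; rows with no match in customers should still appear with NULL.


LEFT JOIN keeps every row from orders (the left table); where customer_id has no match in customers, the customer columns become NULL. Walk through each order:
  - order 1 (Desk): customer_id=3 -> matches Leo
  - order 2 (Notebook): customer_id=NULL, no match -> kept with NULL
  - order 3 (Router): customer_id=3 -> matches Leo
  - order 4 (Headphones): customer_id=NULL, no match -> kept with NULL
All 4 rows appear; 2 have NULL customer.

SQL:
SELECT a.product, b.name AS customer
FROM orders a
LEFT JOIN customers b ON a.customer_id = b.id

Result:
product    | customer
-----------+---------
Desk       | Leo     
Notebook   | NULL    
Router     | Leo     
Headphones | NULL    


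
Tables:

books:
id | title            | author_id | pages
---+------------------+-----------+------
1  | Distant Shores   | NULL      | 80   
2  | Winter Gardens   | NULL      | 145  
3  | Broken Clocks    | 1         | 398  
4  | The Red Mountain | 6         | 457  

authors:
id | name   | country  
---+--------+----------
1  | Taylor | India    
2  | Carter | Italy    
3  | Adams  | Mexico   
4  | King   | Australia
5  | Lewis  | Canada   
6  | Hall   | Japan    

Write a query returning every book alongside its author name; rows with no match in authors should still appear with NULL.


LEFT JOIN keeps every row from books (the left table); where author_id has no match in authors, the author columns become NULL. Walk through each book:
  - book 1 (Distant Shores): author_id=NULL, no match -> kept with NULL
  - book 2 (Winter Gardens): author_id=NULL, no match -> kept with NULL
  - book 3 (Broken Clocks): author_id=1 -> matches Taylor
  - book 4 (The Red Mountain): author_id=6 -> matches Hall
All 4 rows appear; 2 have NULL author.

SQL:
SELECT a.title, b.name AS author
FROM books a
LEFT JOIN authors b ON a.author_id = b.id

Result:
title            | author
-----------------+-------
Distant Shores   | NULL  
Winter Gardens   | NULL  
Broken Clocks    | Taylor
The Red Mountain | Hall  


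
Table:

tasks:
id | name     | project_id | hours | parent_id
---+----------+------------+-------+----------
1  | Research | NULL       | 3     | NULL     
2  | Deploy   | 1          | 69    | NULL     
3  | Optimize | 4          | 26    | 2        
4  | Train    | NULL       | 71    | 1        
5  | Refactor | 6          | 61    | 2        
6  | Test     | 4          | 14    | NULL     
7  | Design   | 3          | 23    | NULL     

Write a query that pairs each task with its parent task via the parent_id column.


This is a self-join: tasks is joined to a second copy of itself, matching each row's parent_id to another row's id. Use LEFT JOIN so rows with parent_id=NULL are kept.
  - task 1 (Research): parent_id=NULL -> NULL
  - task 2 (Deploy): parent_id=NULL -> NULL
  - task 3 (Optimize): parent_id=2 -> Deploy
  - task 4 (Train): parent_id=1 -> Research
  - task 5 (Refactor): parent_id=2 -> Deploy
  - task 6 (Test): parent_id=NULL -> NULL
  - task 7 (Design): parent_id=NULL -> NULL

SQL:
SELECT a.name AS item, b.name AS parent
FROM tasks a
LEFT JOIN tasks b ON a.parent_id = b.id

Result:
item     | parent  
---------+---------
Research | NULL    
Deploy   | NULL    
Optimize | Deploy  
Train    | Research
Refactor | Deploy  
Test     | NULL    
Design   | NULL    


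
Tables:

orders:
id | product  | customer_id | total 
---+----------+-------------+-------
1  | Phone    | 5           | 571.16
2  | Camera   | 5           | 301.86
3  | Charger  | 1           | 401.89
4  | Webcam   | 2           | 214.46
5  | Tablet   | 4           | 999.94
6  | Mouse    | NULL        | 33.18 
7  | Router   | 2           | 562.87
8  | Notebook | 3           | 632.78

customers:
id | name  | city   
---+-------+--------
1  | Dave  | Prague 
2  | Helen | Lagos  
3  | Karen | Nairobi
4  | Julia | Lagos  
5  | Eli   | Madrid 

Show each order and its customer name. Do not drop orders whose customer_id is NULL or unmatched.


LEFT JOIN keeps every row from orders (the left table); where customer_id has no match in customers, the customer columns become NULL. Walk through each order:
  - order 1 (Phone): customer_id=5 -> matches Eli
  - order 2 (Camera): customer_id=5 -> matches Eli
  - order 3 (Charger): customer_id=1 -> matches Dave
  - order 4 (Webcam): customer_id=2 -> matches Helen
  - order 5 (Tablet): customer_id=4 -> matches Julia
  - order 6 (Mouse): customer_id=NULL, no match -> kept with NULL
  - order 7 (Router): customer_id=2 -> matches Helen
  - order 8 (Notebook): customer_id=3 -> matches Karen
All 8 rows appear; 1 has NULL customer.

SQL:
SELECT a.product, b.name AS customer
FROM orders a
LEFT JOIN customers b ON a.customer_id = b.id

Result:
product  | customer
---------+---------
Phone    | Eli     
Camera   | Eli     
Charger  | Dave    
Webcam   | Helen   
Tablet   | Julia   
Mouse    | NULL    
Router   | Helen   
Notebook | Karen   


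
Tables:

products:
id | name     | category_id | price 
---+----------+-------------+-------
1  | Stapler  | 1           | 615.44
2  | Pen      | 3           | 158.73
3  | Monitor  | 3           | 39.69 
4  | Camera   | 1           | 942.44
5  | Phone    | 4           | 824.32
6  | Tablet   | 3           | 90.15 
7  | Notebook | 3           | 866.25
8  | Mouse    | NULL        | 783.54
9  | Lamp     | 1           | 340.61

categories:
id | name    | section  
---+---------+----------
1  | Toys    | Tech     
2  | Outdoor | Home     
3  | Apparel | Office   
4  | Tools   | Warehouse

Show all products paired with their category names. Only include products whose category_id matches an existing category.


INNER JOIN keeps only products rows whose category_id matches an id in categories. Walk through each product:
  - product 1 (Stapler): category_id=1 -> matches Toys
  - product 2 (Pen): category_id=3 -> matches Apparel
  - product 3 (Monitor): category_id=3 -> matches Apparel
  - product 4 (Camera): category_id=1 -> matches Toys
  - product 5 (Phone): category_id=4 -> matches Tools
  - product 6 (Tablet): category_id=3 -> matches Apparel
  - product 7 (Notebook): category_id=3 -> matches Apparel
  - product 8 (Mouse): category_id=NULL, no match -> dropped
  - product 9 (Lamp): category_id=1 -> matches Toys
So 1 of 9 rows is dropped.

SQL:
SELECT a.name, b.name AS category
FROM products a
INNER JOIN categories b ON a.category_id = b.id

Result:
name     | category
---------+---------
Stapler  | Toys    
Pen      | Apparel 
Monitor  | Apparel 
Camera   | Toys    
Phone    | Tools   
Tablet   | Apparel 
Notebook | Apparel 
Lamp     | Toys    


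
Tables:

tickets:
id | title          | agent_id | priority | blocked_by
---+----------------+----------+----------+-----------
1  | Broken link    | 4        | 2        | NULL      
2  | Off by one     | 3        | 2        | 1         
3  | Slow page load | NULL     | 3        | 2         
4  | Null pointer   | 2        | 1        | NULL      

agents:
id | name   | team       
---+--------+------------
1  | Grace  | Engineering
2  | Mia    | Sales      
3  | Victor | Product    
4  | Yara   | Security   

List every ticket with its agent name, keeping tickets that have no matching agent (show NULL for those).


LEFT JOIN keeps every row from tickets (the left table); where agent_id has no match in agents, the agent columns become NULL. Walk through each ticket:
  - ticket 1 (Broken link): agent_id=4 -> matches Yara
  - ticket 2 (Off by one): agent_id=3 -> matches Victor
  - ticket 3 (Slow page load): agent_id=NULL, no match -> kept with NULL
  - ticket 4 (Null pointer): agent_id=2 -> matches Mia
All 4 rows appear; 1 has NULL agent.

SQL:
SELECT a.title, b.name AS agent
FROM tickets a
LEFT JOIN agents b ON a.agent_id = b.id

Result:
title          | agent 
---------------+-------
Broken link    | Yara  
Off by one     | Victor
Slow page load | NULL  
Null pointer   | Mia   
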